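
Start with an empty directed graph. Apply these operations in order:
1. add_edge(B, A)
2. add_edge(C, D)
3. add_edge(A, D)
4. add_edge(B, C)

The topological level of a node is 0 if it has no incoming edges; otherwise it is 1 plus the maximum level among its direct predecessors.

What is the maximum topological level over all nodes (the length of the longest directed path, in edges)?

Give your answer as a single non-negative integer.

Op 1: add_edge(B, A). Edges now: 1
Op 2: add_edge(C, D). Edges now: 2
Op 3: add_edge(A, D). Edges now: 3
Op 4: add_edge(B, C). Edges now: 4
Compute levels (Kahn BFS):
  sources (in-degree 0): B
  process B: level=0
    B->A: in-degree(A)=0, level(A)=1, enqueue
    B->C: in-degree(C)=0, level(C)=1, enqueue
  process A: level=1
    A->D: in-degree(D)=1, level(D)>=2
  process C: level=1
    C->D: in-degree(D)=0, level(D)=2, enqueue
  process D: level=2
All levels: A:1, B:0, C:1, D:2
max level = 2

Answer: 2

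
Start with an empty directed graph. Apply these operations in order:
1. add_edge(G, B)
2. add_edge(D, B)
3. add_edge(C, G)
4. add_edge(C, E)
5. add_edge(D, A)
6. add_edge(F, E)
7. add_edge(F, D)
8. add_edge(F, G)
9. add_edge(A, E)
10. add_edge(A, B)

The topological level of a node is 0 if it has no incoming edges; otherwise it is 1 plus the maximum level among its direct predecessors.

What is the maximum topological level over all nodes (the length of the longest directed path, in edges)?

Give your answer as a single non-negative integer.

Op 1: add_edge(G, B). Edges now: 1
Op 2: add_edge(D, B). Edges now: 2
Op 3: add_edge(C, G). Edges now: 3
Op 4: add_edge(C, E). Edges now: 4
Op 5: add_edge(D, A). Edges now: 5
Op 6: add_edge(F, E). Edges now: 6
Op 7: add_edge(F, D). Edges now: 7
Op 8: add_edge(F, G). Edges now: 8
Op 9: add_edge(A, E). Edges now: 9
Op 10: add_edge(A, B). Edges now: 10
Compute levels (Kahn BFS):
  sources (in-degree 0): C, F
  process C: level=0
    C->E: in-degree(E)=2, level(E)>=1
    C->G: in-degree(G)=1, level(G)>=1
  process F: level=0
    F->D: in-degree(D)=0, level(D)=1, enqueue
    F->E: in-degree(E)=1, level(E)>=1
    F->G: in-degree(G)=0, level(G)=1, enqueue
  process D: level=1
    D->A: in-degree(A)=0, level(A)=2, enqueue
    D->B: in-degree(B)=2, level(B)>=2
  process G: level=1
    G->B: in-degree(B)=1, level(B)>=2
  process A: level=2
    A->B: in-degree(B)=0, level(B)=3, enqueue
    A->E: in-degree(E)=0, level(E)=3, enqueue
  process B: level=3
  process E: level=3
All levels: A:2, B:3, C:0, D:1, E:3, F:0, G:1
max level = 3

Answer: 3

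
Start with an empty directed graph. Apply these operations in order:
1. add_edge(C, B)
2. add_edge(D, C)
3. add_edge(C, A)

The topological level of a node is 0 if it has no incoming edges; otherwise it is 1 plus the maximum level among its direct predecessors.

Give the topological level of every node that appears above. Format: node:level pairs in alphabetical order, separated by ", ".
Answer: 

Answer: A:2, B:2, C:1, D:0

Derivation:
Op 1: add_edge(C, B). Edges now: 1
Op 2: add_edge(D, C). Edges now: 2
Op 3: add_edge(C, A). Edges now: 3
Compute levels (Kahn BFS):
  sources (in-degree 0): D
  process D: level=0
    D->C: in-degree(C)=0, level(C)=1, enqueue
  process C: level=1
    C->A: in-degree(A)=0, level(A)=2, enqueue
    C->B: in-degree(B)=0, level(B)=2, enqueue
  process A: level=2
  process B: level=2
All levels: A:2, B:2, C:1, D:0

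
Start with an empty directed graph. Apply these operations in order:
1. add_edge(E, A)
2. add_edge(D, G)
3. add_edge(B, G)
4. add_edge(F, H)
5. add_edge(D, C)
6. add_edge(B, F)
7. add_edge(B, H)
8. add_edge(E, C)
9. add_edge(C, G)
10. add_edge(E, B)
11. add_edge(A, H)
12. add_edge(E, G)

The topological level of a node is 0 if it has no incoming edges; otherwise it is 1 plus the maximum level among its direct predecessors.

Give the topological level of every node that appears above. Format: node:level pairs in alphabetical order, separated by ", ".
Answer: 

Op 1: add_edge(E, A). Edges now: 1
Op 2: add_edge(D, G). Edges now: 2
Op 3: add_edge(B, G). Edges now: 3
Op 4: add_edge(F, H). Edges now: 4
Op 5: add_edge(D, C). Edges now: 5
Op 6: add_edge(B, F). Edges now: 6
Op 7: add_edge(B, H). Edges now: 7
Op 8: add_edge(E, C). Edges now: 8
Op 9: add_edge(C, G). Edges now: 9
Op 10: add_edge(E, B). Edges now: 10
Op 11: add_edge(A, H). Edges now: 11
Op 12: add_edge(E, G). Edges now: 12
Compute levels (Kahn BFS):
  sources (in-degree 0): D, E
  process D: level=0
    D->C: in-degree(C)=1, level(C)>=1
    D->G: in-degree(G)=3, level(G)>=1
  process E: level=0
    E->A: in-degree(A)=0, level(A)=1, enqueue
    E->B: in-degree(B)=0, level(B)=1, enqueue
    E->C: in-degree(C)=0, level(C)=1, enqueue
    E->G: in-degree(G)=2, level(G)>=1
  process A: level=1
    A->H: in-degree(H)=2, level(H)>=2
  process B: level=1
    B->F: in-degree(F)=0, level(F)=2, enqueue
    B->G: in-degree(G)=1, level(G)>=2
    B->H: in-degree(H)=1, level(H)>=2
  process C: level=1
    C->G: in-degree(G)=0, level(G)=2, enqueue
  process F: level=2
    F->H: in-degree(H)=0, level(H)=3, enqueue
  process G: level=2
  process H: level=3
All levels: A:1, B:1, C:1, D:0, E:0, F:2, G:2, H:3

Answer: A:1, B:1, C:1, D:0, E:0, F:2, G:2, H:3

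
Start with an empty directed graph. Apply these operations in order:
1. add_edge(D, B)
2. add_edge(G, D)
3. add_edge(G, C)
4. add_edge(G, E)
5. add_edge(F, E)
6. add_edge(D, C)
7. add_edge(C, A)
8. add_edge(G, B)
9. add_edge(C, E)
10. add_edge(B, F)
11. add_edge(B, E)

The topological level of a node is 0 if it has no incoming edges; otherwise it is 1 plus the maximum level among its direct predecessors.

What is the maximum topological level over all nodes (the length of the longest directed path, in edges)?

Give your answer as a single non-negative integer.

Op 1: add_edge(D, B). Edges now: 1
Op 2: add_edge(G, D). Edges now: 2
Op 3: add_edge(G, C). Edges now: 3
Op 4: add_edge(G, E). Edges now: 4
Op 5: add_edge(F, E). Edges now: 5
Op 6: add_edge(D, C). Edges now: 6
Op 7: add_edge(C, A). Edges now: 7
Op 8: add_edge(G, B). Edges now: 8
Op 9: add_edge(C, E). Edges now: 9
Op 10: add_edge(B, F). Edges now: 10
Op 11: add_edge(B, E). Edges now: 11
Compute levels (Kahn BFS):
  sources (in-degree 0): G
  process G: level=0
    G->B: in-degree(B)=1, level(B)>=1
    G->C: in-degree(C)=1, level(C)>=1
    G->D: in-degree(D)=0, level(D)=1, enqueue
    G->E: in-degree(E)=3, level(E)>=1
  process D: level=1
    D->B: in-degree(B)=0, level(B)=2, enqueue
    D->C: in-degree(C)=0, level(C)=2, enqueue
  process B: level=2
    B->E: in-degree(E)=2, level(E)>=3
    B->F: in-degree(F)=0, level(F)=3, enqueue
  process C: level=2
    C->A: in-degree(A)=0, level(A)=3, enqueue
    C->E: in-degree(E)=1, level(E)>=3
  process F: level=3
    F->E: in-degree(E)=0, level(E)=4, enqueue
  process A: level=3
  process E: level=4
All levels: A:3, B:2, C:2, D:1, E:4, F:3, G:0
max level = 4

Answer: 4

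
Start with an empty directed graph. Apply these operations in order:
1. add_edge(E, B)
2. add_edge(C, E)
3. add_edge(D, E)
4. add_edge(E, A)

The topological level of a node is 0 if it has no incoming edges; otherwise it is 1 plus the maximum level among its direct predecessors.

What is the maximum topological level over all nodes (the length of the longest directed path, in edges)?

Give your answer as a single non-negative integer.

Op 1: add_edge(E, B). Edges now: 1
Op 2: add_edge(C, E). Edges now: 2
Op 3: add_edge(D, E). Edges now: 3
Op 4: add_edge(E, A). Edges now: 4
Compute levels (Kahn BFS):
  sources (in-degree 0): C, D
  process C: level=0
    C->E: in-degree(E)=1, level(E)>=1
  process D: level=0
    D->E: in-degree(E)=0, level(E)=1, enqueue
  process E: level=1
    E->A: in-degree(A)=0, level(A)=2, enqueue
    E->B: in-degree(B)=0, level(B)=2, enqueue
  process A: level=2
  process B: level=2
All levels: A:2, B:2, C:0, D:0, E:1
max level = 2

Answer: 2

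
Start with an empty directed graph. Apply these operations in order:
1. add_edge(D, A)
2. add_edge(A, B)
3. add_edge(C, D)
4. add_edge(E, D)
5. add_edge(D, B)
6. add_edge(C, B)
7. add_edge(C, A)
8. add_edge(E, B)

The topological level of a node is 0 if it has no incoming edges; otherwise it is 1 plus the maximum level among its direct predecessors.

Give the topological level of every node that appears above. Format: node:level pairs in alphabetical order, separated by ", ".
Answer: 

Answer: A:2, B:3, C:0, D:1, E:0

Derivation:
Op 1: add_edge(D, A). Edges now: 1
Op 2: add_edge(A, B). Edges now: 2
Op 3: add_edge(C, D). Edges now: 3
Op 4: add_edge(E, D). Edges now: 4
Op 5: add_edge(D, B). Edges now: 5
Op 6: add_edge(C, B). Edges now: 6
Op 7: add_edge(C, A). Edges now: 7
Op 8: add_edge(E, B). Edges now: 8
Compute levels (Kahn BFS):
  sources (in-degree 0): C, E
  process C: level=0
    C->A: in-degree(A)=1, level(A)>=1
    C->B: in-degree(B)=3, level(B)>=1
    C->D: in-degree(D)=1, level(D)>=1
  process E: level=0
    E->B: in-degree(B)=2, level(B)>=1
    E->D: in-degree(D)=0, level(D)=1, enqueue
  process D: level=1
    D->A: in-degree(A)=0, level(A)=2, enqueue
    D->B: in-degree(B)=1, level(B)>=2
  process A: level=2
    A->B: in-degree(B)=0, level(B)=3, enqueue
  process B: level=3
All levels: A:2, B:3, C:0, D:1, E:0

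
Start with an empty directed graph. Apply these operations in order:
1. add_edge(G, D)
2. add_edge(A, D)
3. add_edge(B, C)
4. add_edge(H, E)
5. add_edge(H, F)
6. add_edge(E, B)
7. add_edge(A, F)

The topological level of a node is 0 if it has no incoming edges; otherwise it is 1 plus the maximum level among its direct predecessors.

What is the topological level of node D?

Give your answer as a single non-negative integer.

Op 1: add_edge(G, D). Edges now: 1
Op 2: add_edge(A, D). Edges now: 2
Op 3: add_edge(B, C). Edges now: 3
Op 4: add_edge(H, E). Edges now: 4
Op 5: add_edge(H, F). Edges now: 5
Op 6: add_edge(E, B). Edges now: 6
Op 7: add_edge(A, F). Edges now: 7
Compute levels (Kahn BFS):
  sources (in-degree 0): A, G, H
  process A: level=0
    A->D: in-degree(D)=1, level(D)>=1
    A->F: in-degree(F)=1, level(F)>=1
  process G: level=0
    G->D: in-degree(D)=0, level(D)=1, enqueue
  process H: level=0
    H->E: in-degree(E)=0, level(E)=1, enqueue
    H->F: in-degree(F)=0, level(F)=1, enqueue
  process D: level=1
  process E: level=1
    E->B: in-degree(B)=0, level(B)=2, enqueue
  process F: level=1
  process B: level=2
    B->C: in-degree(C)=0, level(C)=3, enqueue
  process C: level=3
All levels: A:0, B:2, C:3, D:1, E:1, F:1, G:0, H:0
level(D) = 1

Answer: 1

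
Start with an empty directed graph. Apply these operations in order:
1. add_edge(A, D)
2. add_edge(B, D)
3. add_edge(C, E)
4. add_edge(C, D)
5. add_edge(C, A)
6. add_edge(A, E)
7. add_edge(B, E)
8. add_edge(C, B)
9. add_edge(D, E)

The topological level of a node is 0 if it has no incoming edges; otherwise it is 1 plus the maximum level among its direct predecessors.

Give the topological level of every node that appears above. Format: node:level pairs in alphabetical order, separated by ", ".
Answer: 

Answer: A:1, B:1, C:0, D:2, E:3

Derivation:
Op 1: add_edge(A, D). Edges now: 1
Op 2: add_edge(B, D). Edges now: 2
Op 3: add_edge(C, E). Edges now: 3
Op 4: add_edge(C, D). Edges now: 4
Op 5: add_edge(C, A). Edges now: 5
Op 6: add_edge(A, E). Edges now: 6
Op 7: add_edge(B, E). Edges now: 7
Op 8: add_edge(C, B). Edges now: 8
Op 9: add_edge(D, E). Edges now: 9
Compute levels (Kahn BFS):
  sources (in-degree 0): C
  process C: level=0
    C->A: in-degree(A)=0, level(A)=1, enqueue
    C->B: in-degree(B)=0, level(B)=1, enqueue
    C->D: in-degree(D)=2, level(D)>=1
    C->E: in-degree(E)=3, level(E)>=1
  process A: level=1
    A->D: in-degree(D)=1, level(D)>=2
    A->E: in-degree(E)=2, level(E)>=2
  process B: level=1
    B->D: in-degree(D)=0, level(D)=2, enqueue
    B->E: in-degree(E)=1, level(E)>=2
  process D: level=2
    D->E: in-degree(E)=0, level(E)=3, enqueue
  process E: level=3
All levels: A:1, B:1, C:0, D:2, E:3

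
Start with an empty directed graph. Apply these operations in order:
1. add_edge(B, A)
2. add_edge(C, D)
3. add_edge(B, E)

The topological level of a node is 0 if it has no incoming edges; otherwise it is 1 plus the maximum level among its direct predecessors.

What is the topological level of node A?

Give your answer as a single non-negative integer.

Answer: 1

Derivation:
Op 1: add_edge(B, A). Edges now: 1
Op 2: add_edge(C, D). Edges now: 2
Op 3: add_edge(B, E). Edges now: 3
Compute levels (Kahn BFS):
  sources (in-degree 0): B, C
  process B: level=0
    B->A: in-degree(A)=0, level(A)=1, enqueue
    B->E: in-degree(E)=0, level(E)=1, enqueue
  process C: level=0
    C->D: in-degree(D)=0, level(D)=1, enqueue
  process A: level=1
  process E: level=1
  process D: level=1
All levels: A:1, B:0, C:0, D:1, E:1
level(A) = 1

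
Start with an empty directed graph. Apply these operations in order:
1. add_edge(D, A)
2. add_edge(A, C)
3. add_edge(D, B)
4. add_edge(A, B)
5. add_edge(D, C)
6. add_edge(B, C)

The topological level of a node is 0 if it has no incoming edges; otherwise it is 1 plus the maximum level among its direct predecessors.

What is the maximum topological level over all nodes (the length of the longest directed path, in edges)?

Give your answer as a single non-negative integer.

Answer: 3

Derivation:
Op 1: add_edge(D, A). Edges now: 1
Op 2: add_edge(A, C). Edges now: 2
Op 3: add_edge(D, B). Edges now: 3
Op 4: add_edge(A, B). Edges now: 4
Op 5: add_edge(D, C). Edges now: 5
Op 6: add_edge(B, C). Edges now: 6
Compute levels (Kahn BFS):
  sources (in-degree 0): D
  process D: level=0
    D->A: in-degree(A)=0, level(A)=1, enqueue
    D->B: in-degree(B)=1, level(B)>=1
    D->C: in-degree(C)=2, level(C)>=1
  process A: level=1
    A->B: in-degree(B)=0, level(B)=2, enqueue
    A->C: in-degree(C)=1, level(C)>=2
  process B: level=2
    B->C: in-degree(C)=0, level(C)=3, enqueue
  process C: level=3
All levels: A:1, B:2, C:3, D:0
max level = 3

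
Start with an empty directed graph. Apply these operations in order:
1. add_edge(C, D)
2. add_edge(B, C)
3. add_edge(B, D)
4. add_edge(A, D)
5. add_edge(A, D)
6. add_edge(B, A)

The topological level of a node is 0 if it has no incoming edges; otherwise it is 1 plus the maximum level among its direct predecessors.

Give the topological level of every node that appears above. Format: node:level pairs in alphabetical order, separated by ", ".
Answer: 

Answer: A:1, B:0, C:1, D:2

Derivation:
Op 1: add_edge(C, D). Edges now: 1
Op 2: add_edge(B, C). Edges now: 2
Op 3: add_edge(B, D). Edges now: 3
Op 4: add_edge(A, D). Edges now: 4
Op 5: add_edge(A, D) (duplicate, no change). Edges now: 4
Op 6: add_edge(B, A). Edges now: 5
Compute levels (Kahn BFS):
  sources (in-degree 0): B
  process B: level=0
    B->A: in-degree(A)=0, level(A)=1, enqueue
    B->C: in-degree(C)=0, level(C)=1, enqueue
    B->D: in-degree(D)=2, level(D)>=1
  process A: level=1
    A->D: in-degree(D)=1, level(D)>=2
  process C: level=1
    C->D: in-degree(D)=0, level(D)=2, enqueue
  process D: level=2
All levels: A:1, B:0, C:1, D:2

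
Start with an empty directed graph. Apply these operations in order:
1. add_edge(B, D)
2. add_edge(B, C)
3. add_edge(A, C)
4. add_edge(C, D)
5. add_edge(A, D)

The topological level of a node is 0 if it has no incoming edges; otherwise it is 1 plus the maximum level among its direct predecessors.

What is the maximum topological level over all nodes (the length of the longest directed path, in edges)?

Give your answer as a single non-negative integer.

Answer: 2

Derivation:
Op 1: add_edge(B, D). Edges now: 1
Op 2: add_edge(B, C). Edges now: 2
Op 3: add_edge(A, C). Edges now: 3
Op 4: add_edge(C, D). Edges now: 4
Op 5: add_edge(A, D). Edges now: 5
Compute levels (Kahn BFS):
  sources (in-degree 0): A, B
  process A: level=0
    A->C: in-degree(C)=1, level(C)>=1
    A->D: in-degree(D)=2, level(D)>=1
  process B: level=0
    B->C: in-degree(C)=0, level(C)=1, enqueue
    B->D: in-degree(D)=1, level(D)>=1
  process C: level=1
    C->D: in-degree(D)=0, level(D)=2, enqueue
  process D: level=2
All levels: A:0, B:0, C:1, D:2
max level = 2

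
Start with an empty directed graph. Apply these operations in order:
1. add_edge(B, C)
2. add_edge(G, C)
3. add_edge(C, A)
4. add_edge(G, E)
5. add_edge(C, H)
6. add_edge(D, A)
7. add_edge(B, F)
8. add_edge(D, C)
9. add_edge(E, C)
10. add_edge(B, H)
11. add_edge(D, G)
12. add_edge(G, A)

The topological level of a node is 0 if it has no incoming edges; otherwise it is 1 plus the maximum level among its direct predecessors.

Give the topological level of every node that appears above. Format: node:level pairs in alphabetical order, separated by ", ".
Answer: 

Op 1: add_edge(B, C). Edges now: 1
Op 2: add_edge(G, C). Edges now: 2
Op 3: add_edge(C, A). Edges now: 3
Op 4: add_edge(G, E). Edges now: 4
Op 5: add_edge(C, H). Edges now: 5
Op 6: add_edge(D, A). Edges now: 6
Op 7: add_edge(B, F). Edges now: 7
Op 8: add_edge(D, C). Edges now: 8
Op 9: add_edge(E, C). Edges now: 9
Op 10: add_edge(B, H). Edges now: 10
Op 11: add_edge(D, G). Edges now: 11
Op 12: add_edge(G, A). Edges now: 12
Compute levels (Kahn BFS):
  sources (in-degree 0): B, D
  process B: level=0
    B->C: in-degree(C)=3, level(C)>=1
    B->F: in-degree(F)=0, level(F)=1, enqueue
    B->H: in-degree(H)=1, level(H)>=1
  process D: level=0
    D->A: in-degree(A)=2, level(A)>=1
    D->C: in-degree(C)=2, level(C)>=1
    D->G: in-degree(G)=0, level(G)=1, enqueue
  process F: level=1
  process G: level=1
    G->A: in-degree(A)=1, level(A)>=2
    G->C: in-degree(C)=1, level(C)>=2
    G->E: in-degree(E)=0, level(E)=2, enqueue
  process E: level=2
    E->C: in-degree(C)=0, level(C)=3, enqueue
  process C: level=3
    C->A: in-degree(A)=0, level(A)=4, enqueue
    C->H: in-degree(H)=0, level(H)=4, enqueue
  process A: level=4
  process H: level=4
All levels: A:4, B:0, C:3, D:0, E:2, F:1, G:1, H:4

Answer: A:4, B:0, C:3, D:0, E:2, F:1, G:1, H:4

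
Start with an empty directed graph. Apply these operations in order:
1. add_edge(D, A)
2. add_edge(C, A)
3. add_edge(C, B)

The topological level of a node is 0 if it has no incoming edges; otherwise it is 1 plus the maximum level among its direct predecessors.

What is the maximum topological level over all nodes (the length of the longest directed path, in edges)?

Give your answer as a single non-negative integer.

Answer: 1

Derivation:
Op 1: add_edge(D, A). Edges now: 1
Op 2: add_edge(C, A). Edges now: 2
Op 3: add_edge(C, B). Edges now: 3
Compute levels (Kahn BFS):
  sources (in-degree 0): C, D
  process C: level=0
    C->A: in-degree(A)=1, level(A)>=1
    C->B: in-degree(B)=0, level(B)=1, enqueue
  process D: level=0
    D->A: in-degree(A)=0, level(A)=1, enqueue
  process B: level=1
  process A: level=1
All levels: A:1, B:1, C:0, D:0
max level = 1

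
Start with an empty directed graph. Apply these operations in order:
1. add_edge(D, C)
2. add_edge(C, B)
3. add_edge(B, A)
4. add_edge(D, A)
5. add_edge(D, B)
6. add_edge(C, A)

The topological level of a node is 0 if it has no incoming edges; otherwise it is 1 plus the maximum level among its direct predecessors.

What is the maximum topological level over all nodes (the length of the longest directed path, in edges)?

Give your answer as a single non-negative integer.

Answer: 3

Derivation:
Op 1: add_edge(D, C). Edges now: 1
Op 2: add_edge(C, B). Edges now: 2
Op 3: add_edge(B, A). Edges now: 3
Op 4: add_edge(D, A). Edges now: 4
Op 5: add_edge(D, B). Edges now: 5
Op 6: add_edge(C, A). Edges now: 6
Compute levels (Kahn BFS):
  sources (in-degree 0): D
  process D: level=0
    D->A: in-degree(A)=2, level(A)>=1
    D->B: in-degree(B)=1, level(B)>=1
    D->C: in-degree(C)=0, level(C)=1, enqueue
  process C: level=1
    C->A: in-degree(A)=1, level(A)>=2
    C->B: in-degree(B)=0, level(B)=2, enqueue
  process B: level=2
    B->A: in-degree(A)=0, level(A)=3, enqueue
  process A: level=3
All levels: A:3, B:2, C:1, D:0
max level = 3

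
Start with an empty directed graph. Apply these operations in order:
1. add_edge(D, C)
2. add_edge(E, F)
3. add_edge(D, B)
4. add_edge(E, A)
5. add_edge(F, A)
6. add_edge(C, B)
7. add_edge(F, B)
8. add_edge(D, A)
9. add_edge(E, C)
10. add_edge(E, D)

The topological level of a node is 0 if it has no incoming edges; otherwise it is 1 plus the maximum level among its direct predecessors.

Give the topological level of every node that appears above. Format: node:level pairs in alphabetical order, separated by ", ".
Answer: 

Op 1: add_edge(D, C). Edges now: 1
Op 2: add_edge(E, F). Edges now: 2
Op 3: add_edge(D, B). Edges now: 3
Op 4: add_edge(E, A). Edges now: 4
Op 5: add_edge(F, A). Edges now: 5
Op 6: add_edge(C, B). Edges now: 6
Op 7: add_edge(F, B). Edges now: 7
Op 8: add_edge(D, A). Edges now: 8
Op 9: add_edge(E, C). Edges now: 9
Op 10: add_edge(E, D). Edges now: 10
Compute levels (Kahn BFS):
  sources (in-degree 0): E
  process E: level=0
    E->A: in-degree(A)=2, level(A)>=1
    E->C: in-degree(C)=1, level(C)>=1
    E->D: in-degree(D)=0, level(D)=1, enqueue
    E->F: in-degree(F)=0, level(F)=1, enqueue
  process D: level=1
    D->A: in-degree(A)=1, level(A)>=2
    D->B: in-degree(B)=2, level(B)>=2
    D->C: in-degree(C)=0, level(C)=2, enqueue
  process F: level=1
    F->A: in-degree(A)=0, level(A)=2, enqueue
    F->B: in-degree(B)=1, level(B)>=2
  process C: level=2
    C->B: in-degree(B)=0, level(B)=3, enqueue
  process A: level=2
  process B: level=3
All levels: A:2, B:3, C:2, D:1, E:0, F:1

Answer: A:2, B:3, C:2, D:1, E:0, F:1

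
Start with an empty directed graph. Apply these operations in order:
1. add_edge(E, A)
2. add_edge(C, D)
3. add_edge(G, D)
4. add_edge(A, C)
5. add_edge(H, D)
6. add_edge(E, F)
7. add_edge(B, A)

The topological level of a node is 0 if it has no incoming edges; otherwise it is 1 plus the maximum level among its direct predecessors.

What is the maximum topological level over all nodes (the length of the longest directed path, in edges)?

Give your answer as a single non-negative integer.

Op 1: add_edge(E, A). Edges now: 1
Op 2: add_edge(C, D). Edges now: 2
Op 3: add_edge(G, D). Edges now: 3
Op 4: add_edge(A, C). Edges now: 4
Op 5: add_edge(H, D). Edges now: 5
Op 6: add_edge(E, F). Edges now: 6
Op 7: add_edge(B, A). Edges now: 7
Compute levels (Kahn BFS):
  sources (in-degree 0): B, E, G, H
  process B: level=0
    B->A: in-degree(A)=1, level(A)>=1
  process E: level=0
    E->A: in-degree(A)=0, level(A)=1, enqueue
    E->F: in-degree(F)=0, level(F)=1, enqueue
  process G: level=0
    G->D: in-degree(D)=2, level(D)>=1
  process H: level=0
    H->D: in-degree(D)=1, level(D)>=1
  process A: level=1
    A->C: in-degree(C)=0, level(C)=2, enqueue
  process F: level=1
  process C: level=2
    C->D: in-degree(D)=0, level(D)=3, enqueue
  process D: level=3
All levels: A:1, B:0, C:2, D:3, E:0, F:1, G:0, H:0
max level = 3

Answer: 3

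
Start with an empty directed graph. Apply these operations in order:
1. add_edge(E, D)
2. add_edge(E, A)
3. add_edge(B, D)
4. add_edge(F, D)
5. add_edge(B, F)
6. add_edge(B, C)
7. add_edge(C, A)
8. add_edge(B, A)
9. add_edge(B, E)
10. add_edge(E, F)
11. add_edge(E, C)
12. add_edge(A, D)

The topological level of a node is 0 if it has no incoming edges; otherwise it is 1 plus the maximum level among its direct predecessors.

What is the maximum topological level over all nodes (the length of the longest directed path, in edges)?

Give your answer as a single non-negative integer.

Op 1: add_edge(E, D). Edges now: 1
Op 2: add_edge(E, A). Edges now: 2
Op 3: add_edge(B, D). Edges now: 3
Op 4: add_edge(F, D). Edges now: 4
Op 5: add_edge(B, F). Edges now: 5
Op 6: add_edge(B, C). Edges now: 6
Op 7: add_edge(C, A). Edges now: 7
Op 8: add_edge(B, A). Edges now: 8
Op 9: add_edge(B, E). Edges now: 9
Op 10: add_edge(E, F). Edges now: 10
Op 11: add_edge(E, C). Edges now: 11
Op 12: add_edge(A, D). Edges now: 12
Compute levels (Kahn BFS):
  sources (in-degree 0): B
  process B: level=0
    B->A: in-degree(A)=2, level(A)>=1
    B->C: in-degree(C)=1, level(C)>=1
    B->D: in-degree(D)=3, level(D)>=1
    B->E: in-degree(E)=0, level(E)=1, enqueue
    B->F: in-degree(F)=1, level(F)>=1
  process E: level=1
    E->A: in-degree(A)=1, level(A)>=2
    E->C: in-degree(C)=0, level(C)=2, enqueue
    E->D: in-degree(D)=2, level(D)>=2
    E->F: in-degree(F)=0, level(F)=2, enqueue
  process C: level=2
    C->A: in-degree(A)=0, level(A)=3, enqueue
  process F: level=2
    F->D: in-degree(D)=1, level(D)>=3
  process A: level=3
    A->D: in-degree(D)=0, level(D)=4, enqueue
  process D: level=4
All levels: A:3, B:0, C:2, D:4, E:1, F:2
max level = 4

Answer: 4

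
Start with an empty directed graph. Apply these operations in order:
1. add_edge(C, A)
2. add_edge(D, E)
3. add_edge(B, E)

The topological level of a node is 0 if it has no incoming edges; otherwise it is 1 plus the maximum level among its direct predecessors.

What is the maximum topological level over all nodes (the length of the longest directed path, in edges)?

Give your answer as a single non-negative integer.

Op 1: add_edge(C, A). Edges now: 1
Op 2: add_edge(D, E). Edges now: 2
Op 3: add_edge(B, E). Edges now: 3
Compute levels (Kahn BFS):
  sources (in-degree 0): B, C, D
  process B: level=0
    B->E: in-degree(E)=1, level(E)>=1
  process C: level=0
    C->A: in-degree(A)=0, level(A)=1, enqueue
  process D: level=0
    D->E: in-degree(E)=0, level(E)=1, enqueue
  process A: level=1
  process E: level=1
All levels: A:1, B:0, C:0, D:0, E:1
max level = 1

Answer: 1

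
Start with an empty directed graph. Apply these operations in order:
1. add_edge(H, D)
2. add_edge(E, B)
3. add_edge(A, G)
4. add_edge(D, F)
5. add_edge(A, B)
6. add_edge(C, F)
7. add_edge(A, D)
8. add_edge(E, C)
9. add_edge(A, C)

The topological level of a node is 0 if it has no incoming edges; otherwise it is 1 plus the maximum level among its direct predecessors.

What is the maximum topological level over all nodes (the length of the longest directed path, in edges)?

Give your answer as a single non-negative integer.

Answer: 2

Derivation:
Op 1: add_edge(H, D). Edges now: 1
Op 2: add_edge(E, B). Edges now: 2
Op 3: add_edge(A, G). Edges now: 3
Op 4: add_edge(D, F). Edges now: 4
Op 5: add_edge(A, B). Edges now: 5
Op 6: add_edge(C, F). Edges now: 6
Op 7: add_edge(A, D). Edges now: 7
Op 8: add_edge(E, C). Edges now: 8
Op 9: add_edge(A, C). Edges now: 9
Compute levels (Kahn BFS):
  sources (in-degree 0): A, E, H
  process A: level=0
    A->B: in-degree(B)=1, level(B)>=1
    A->C: in-degree(C)=1, level(C)>=1
    A->D: in-degree(D)=1, level(D)>=1
    A->G: in-degree(G)=0, level(G)=1, enqueue
  process E: level=0
    E->B: in-degree(B)=0, level(B)=1, enqueue
    E->C: in-degree(C)=0, level(C)=1, enqueue
  process H: level=0
    H->D: in-degree(D)=0, level(D)=1, enqueue
  process G: level=1
  process B: level=1
  process C: level=1
    C->F: in-degree(F)=1, level(F)>=2
  process D: level=1
    D->F: in-degree(F)=0, level(F)=2, enqueue
  process F: level=2
All levels: A:0, B:1, C:1, D:1, E:0, F:2, G:1, H:0
max level = 2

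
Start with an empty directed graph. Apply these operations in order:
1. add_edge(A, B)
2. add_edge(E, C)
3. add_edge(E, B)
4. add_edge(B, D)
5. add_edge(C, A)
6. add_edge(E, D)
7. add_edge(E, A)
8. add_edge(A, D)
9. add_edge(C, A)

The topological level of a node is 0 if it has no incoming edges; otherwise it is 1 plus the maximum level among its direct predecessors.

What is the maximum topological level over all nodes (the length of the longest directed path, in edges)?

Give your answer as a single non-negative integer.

Op 1: add_edge(A, B). Edges now: 1
Op 2: add_edge(E, C). Edges now: 2
Op 3: add_edge(E, B). Edges now: 3
Op 4: add_edge(B, D). Edges now: 4
Op 5: add_edge(C, A). Edges now: 5
Op 6: add_edge(E, D). Edges now: 6
Op 7: add_edge(E, A). Edges now: 7
Op 8: add_edge(A, D). Edges now: 8
Op 9: add_edge(C, A) (duplicate, no change). Edges now: 8
Compute levels (Kahn BFS):
  sources (in-degree 0): E
  process E: level=0
    E->A: in-degree(A)=1, level(A)>=1
    E->B: in-degree(B)=1, level(B)>=1
    E->C: in-degree(C)=0, level(C)=1, enqueue
    E->D: in-degree(D)=2, level(D)>=1
  process C: level=1
    C->A: in-degree(A)=0, level(A)=2, enqueue
  process A: level=2
    A->B: in-degree(B)=0, level(B)=3, enqueue
    A->D: in-degree(D)=1, level(D)>=3
  process B: level=3
    B->D: in-degree(D)=0, level(D)=4, enqueue
  process D: level=4
All levels: A:2, B:3, C:1, D:4, E:0
max level = 4

Answer: 4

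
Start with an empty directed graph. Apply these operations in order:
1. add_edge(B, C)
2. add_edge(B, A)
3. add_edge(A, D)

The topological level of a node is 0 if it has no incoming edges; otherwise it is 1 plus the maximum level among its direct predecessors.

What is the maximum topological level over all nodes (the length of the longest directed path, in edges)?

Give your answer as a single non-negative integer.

Answer: 2

Derivation:
Op 1: add_edge(B, C). Edges now: 1
Op 2: add_edge(B, A). Edges now: 2
Op 3: add_edge(A, D). Edges now: 3
Compute levels (Kahn BFS):
  sources (in-degree 0): B
  process B: level=0
    B->A: in-degree(A)=0, level(A)=1, enqueue
    B->C: in-degree(C)=0, level(C)=1, enqueue
  process A: level=1
    A->D: in-degree(D)=0, level(D)=2, enqueue
  process C: level=1
  process D: level=2
All levels: A:1, B:0, C:1, D:2
max level = 2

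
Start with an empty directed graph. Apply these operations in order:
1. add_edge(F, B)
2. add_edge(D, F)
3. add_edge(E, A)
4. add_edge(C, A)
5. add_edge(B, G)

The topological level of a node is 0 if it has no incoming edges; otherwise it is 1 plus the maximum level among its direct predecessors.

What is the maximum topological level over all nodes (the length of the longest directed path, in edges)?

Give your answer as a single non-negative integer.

Answer: 3

Derivation:
Op 1: add_edge(F, B). Edges now: 1
Op 2: add_edge(D, F). Edges now: 2
Op 3: add_edge(E, A). Edges now: 3
Op 4: add_edge(C, A). Edges now: 4
Op 5: add_edge(B, G). Edges now: 5
Compute levels (Kahn BFS):
  sources (in-degree 0): C, D, E
  process C: level=0
    C->A: in-degree(A)=1, level(A)>=1
  process D: level=0
    D->F: in-degree(F)=0, level(F)=1, enqueue
  process E: level=0
    E->A: in-degree(A)=0, level(A)=1, enqueue
  process F: level=1
    F->B: in-degree(B)=0, level(B)=2, enqueue
  process A: level=1
  process B: level=2
    B->G: in-degree(G)=0, level(G)=3, enqueue
  process G: level=3
All levels: A:1, B:2, C:0, D:0, E:0, F:1, G:3
max level = 3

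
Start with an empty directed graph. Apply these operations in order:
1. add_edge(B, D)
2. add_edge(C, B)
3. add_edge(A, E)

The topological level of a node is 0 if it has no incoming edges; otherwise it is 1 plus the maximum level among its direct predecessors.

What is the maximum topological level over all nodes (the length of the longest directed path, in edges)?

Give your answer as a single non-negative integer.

Answer: 2

Derivation:
Op 1: add_edge(B, D). Edges now: 1
Op 2: add_edge(C, B). Edges now: 2
Op 3: add_edge(A, E). Edges now: 3
Compute levels (Kahn BFS):
  sources (in-degree 0): A, C
  process A: level=0
    A->E: in-degree(E)=0, level(E)=1, enqueue
  process C: level=0
    C->B: in-degree(B)=0, level(B)=1, enqueue
  process E: level=1
  process B: level=1
    B->D: in-degree(D)=0, level(D)=2, enqueue
  process D: level=2
All levels: A:0, B:1, C:0, D:2, E:1
max level = 2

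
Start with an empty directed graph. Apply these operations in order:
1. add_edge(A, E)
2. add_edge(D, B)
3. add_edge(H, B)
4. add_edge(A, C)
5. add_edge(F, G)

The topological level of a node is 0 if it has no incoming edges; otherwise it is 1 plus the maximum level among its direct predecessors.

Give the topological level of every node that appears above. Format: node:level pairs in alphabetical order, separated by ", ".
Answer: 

Op 1: add_edge(A, E). Edges now: 1
Op 2: add_edge(D, B). Edges now: 2
Op 3: add_edge(H, B). Edges now: 3
Op 4: add_edge(A, C). Edges now: 4
Op 5: add_edge(F, G). Edges now: 5
Compute levels (Kahn BFS):
  sources (in-degree 0): A, D, F, H
  process A: level=0
    A->C: in-degree(C)=0, level(C)=1, enqueue
    A->E: in-degree(E)=0, level(E)=1, enqueue
  process D: level=0
    D->B: in-degree(B)=1, level(B)>=1
  process F: level=0
    F->G: in-degree(G)=0, level(G)=1, enqueue
  process H: level=0
    H->B: in-degree(B)=0, level(B)=1, enqueue
  process C: level=1
  process E: level=1
  process G: level=1
  process B: level=1
All levels: A:0, B:1, C:1, D:0, E:1, F:0, G:1, H:0

Answer: A:0, B:1, C:1, D:0, E:1, F:0, G:1, H:0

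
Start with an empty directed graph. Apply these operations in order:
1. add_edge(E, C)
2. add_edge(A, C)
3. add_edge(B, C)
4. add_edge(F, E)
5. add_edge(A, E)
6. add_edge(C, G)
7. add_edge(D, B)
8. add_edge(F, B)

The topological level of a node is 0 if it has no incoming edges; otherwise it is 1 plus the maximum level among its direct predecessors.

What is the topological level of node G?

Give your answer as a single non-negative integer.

Op 1: add_edge(E, C). Edges now: 1
Op 2: add_edge(A, C). Edges now: 2
Op 3: add_edge(B, C). Edges now: 3
Op 4: add_edge(F, E). Edges now: 4
Op 5: add_edge(A, E). Edges now: 5
Op 6: add_edge(C, G). Edges now: 6
Op 7: add_edge(D, B). Edges now: 7
Op 8: add_edge(F, B). Edges now: 8
Compute levels (Kahn BFS):
  sources (in-degree 0): A, D, F
  process A: level=0
    A->C: in-degree(C)=2, level(C)>=1
    A->E: in-degree(E)=1, level(E)>=1
  process D: level=0
    D->B: in-degree(B)=1, level(B)>=1
  process F: level=0
    F->B: in-degree(B)=0, level(B)=1, enqueue
    F->E: in-degree(E)=0, level(E)=1, enqueue
  process B: level=1
    B->C: in-degree(C)=1, level(C)>=2
  process E: level=1
    E->C: in-degree(C)=0, level(C)=2, enqueue
  process C: level=2
    C->G: in-degree(G)=0, level(G)=3, enqueue
  process G: level=3
All levels: A:0, B:1, C:2, D:0, E:1, F:0, G:3
level(G) = 3

Answer: 3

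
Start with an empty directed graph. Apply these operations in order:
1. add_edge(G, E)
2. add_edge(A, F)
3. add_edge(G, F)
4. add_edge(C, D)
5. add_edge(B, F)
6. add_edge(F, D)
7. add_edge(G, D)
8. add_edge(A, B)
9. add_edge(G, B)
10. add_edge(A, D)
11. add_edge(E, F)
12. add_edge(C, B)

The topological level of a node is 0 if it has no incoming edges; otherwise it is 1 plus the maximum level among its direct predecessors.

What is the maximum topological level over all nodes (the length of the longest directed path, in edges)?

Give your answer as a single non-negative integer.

Op 1: add_edge(G, E). Edges now: 1
Op 2: add_edge(A, F). Edges now: 2
Op 3: add_edge(G, F). Edges now: 3
Op 4: add_edge(C, D). Edges now: 4
Op 5: add_edge(B, F). Edges now: 5
Op 6: add_edge(F, D). Edges now: 6
Op 7: add_edge(G, D). Edges now: 7
Op 8: add_edge(A, B). Edges now: 8
Op 9: add_edge(G, B). Edges now: 9
Op 10: add_edge(A, D). Edges now: 10
Op 11: add_edge(E, F). Edges now: 11
Op 12: add_edge(C, B). Edges now: 12
Compute levels (Kahn BFS):
  sources (in-degree 0): A, C, G
  process A: level=0
    A->B: in-degree(B)=2, level(B)>=1
    A->D: in-degree(D)=3, level(D)>=1
    A->F: in-degree(F)=3, level(F)>=1
  process C: level=0
    C->B: in-degree(B)=1, level(B)>=1
    C->D: in-degree(D)=2, level(D)>=1
  process G: level=0
    G->B: in-degree(B)=0, level(B)=1, enqueue
    G->D: in-degree(D)=1, level(D)>=1
    G->E: in-degree(E)=0, level(E)=1, enqueue
    G->F: in-degree(F)=2, level(F)>=1
  process B: level=1
    B->F: in-degree(F)=1, level(F)>=2
  process E: level=1
    E->F: in-degree(F)=0, level(F)=2, enqueue
  process F: level=2
    F->D: in-degree(D)=0, level(D)=3, enqueue
  process D: level=3
All levels: A:0, B:1, C:0, D:3, E:1, F:2, G:0
max level = 3

Answer: 3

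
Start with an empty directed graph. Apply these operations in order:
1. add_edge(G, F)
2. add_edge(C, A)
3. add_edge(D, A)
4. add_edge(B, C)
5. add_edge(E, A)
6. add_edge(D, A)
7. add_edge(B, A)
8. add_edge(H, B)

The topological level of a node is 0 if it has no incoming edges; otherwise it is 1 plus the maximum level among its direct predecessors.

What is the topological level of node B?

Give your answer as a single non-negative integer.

Op 1: add_edge(G, F). Edges now: 1
Op 2: add_edge(C, A). Edges now: 2
Op 3: add_edge(D, A). Edges now: 3
Op 4: add_edge(B, C). Edges now: 4
Op 5: add_edge(E, A). Edges now: 5
Op 6: add_edge(D, A) (duplicate, no change). Edges now: 5
Op 7: add_edge(B, A). Edges now: 6
Op 8: add_edge(H, B). Edges now: 7
Compute levels (Kahn BFS):
  sources (in-degree 0): D, E, G, H
  process D: level=0
    D->A: in-degree(A)=3, level(A)>=1
  process E: level=0
    E->A: in-degree(A)=2, level(A)>=1
  process G: level=0
    G->F: in-degree(F)=0, level(F)=1, enqueue
  process H: level=0
    H->B: in-degree(B)=0, level(B)=1, enqueue
  process F: level=1
  process B: level=1
    B->A: in-degree(A)=1, level(A)>=2
    B->C: in-degree(C)=0, level(C)=2, enqueue
  process C: level=2
    C->A: in-degree(A)=0, level(A)=3, enqueue
  process A: level=3
All levels: A:3, B:1, C:2, D:0, E:0, F:1, G:0, H:0
level(B) = 1

Answer: 1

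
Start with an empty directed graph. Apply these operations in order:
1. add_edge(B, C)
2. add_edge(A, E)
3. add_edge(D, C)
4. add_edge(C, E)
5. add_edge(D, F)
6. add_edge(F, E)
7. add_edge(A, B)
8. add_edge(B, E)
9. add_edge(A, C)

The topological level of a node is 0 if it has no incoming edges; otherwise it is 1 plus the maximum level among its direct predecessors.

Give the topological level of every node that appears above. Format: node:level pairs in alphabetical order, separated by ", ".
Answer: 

Op 1: add_edge(B, C). Edges now: 1
Op 2: add_edge(A, E). Edges now: 2
Op 3: add_edge(D, C). Edges now: 3
Op 4: add_edge(C, E). Edges now: 4
Op 5: add_edge(D, F). Edges now: 5
Op 6: add_edge(F, E). Edges now: 6
Op 7: add_edge(A, B). Edges now: 7
Op 8: add_edge(B, E). Edges now: 8
Op 9: add_edge(A, C). Edges now: 9
Compute levels (Kahn BFS):
  sources (in-degree 0): A, D
  process A: level=0
    A->B: in-degree(B)=0, level(B)=1, enqueue
    A->C: in-degree(C)=2, level(C)>=1
    A->E: in-degree(E)=3, level(E)>=1
  process D: level=0
    D->C: in-degree(C)=1, level(C)>=1
    D->F: in-degree(F)=0, level(F)=1, enqueue
  process B: level=1
    B->C: in-degree(C)=0, level(C)=2, enqueue
    B->E: in-degree(E)=2, level(E)>=2
  process F: level=1
    F->E: in-degree(E)=1, level(E)>=2
  process C: level=2
    C->E: in-degree(E)=0, level(E)=3, enqueue
  process E: level=3
All levels: A:0, B:1, C:2, D:0, E:3, F:1

Answer: A:0, B:1, C:2, D:0, E:3, F:1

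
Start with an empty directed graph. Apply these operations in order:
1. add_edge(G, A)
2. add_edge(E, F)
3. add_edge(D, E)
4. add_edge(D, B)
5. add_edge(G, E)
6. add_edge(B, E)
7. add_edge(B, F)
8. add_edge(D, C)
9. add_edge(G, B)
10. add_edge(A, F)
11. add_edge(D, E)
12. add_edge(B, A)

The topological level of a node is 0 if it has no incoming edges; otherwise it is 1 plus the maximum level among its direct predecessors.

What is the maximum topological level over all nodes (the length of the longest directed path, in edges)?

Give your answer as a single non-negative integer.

Op 1: add_edge(G, A). Edges now: 1
Op 2: add_edge(E, F). Edges now: 2
Op 3: add_edge(D, E). Edges now: 3
Op 4: add_edge(D, B). Edges now: 4
Op 5: add_edge(G, E). Edges now: 5
Op 6: add_edge(B, E). Edges now: 6
Op 7: add_edge(B, F). Edges now: 7
Op 8: add_edge(D, C). Edges now: 8
Op 9: add_edge(G, B). Edges now: 9
Op 10: add_edge(A, F). Edges now: 10
Op 11: add_edge(D, E) (duplicate, no change). Edges now: 10
Op 12: add_edge(B, A). Edges now: 11
Compute levels (Kahn BFS):
  sources (in-degree 0): D, G
  process D: level=0
    D->B: in-degree(B)=1, level(B)>=1
    D->C: in-degree(C)=0, level(C)=1, enqueue
    D->E: in-degree(E)=2, level(E)>=1
  process G: level=0
    G->A: in-degree(A)=1, level(A)>=1
    G->B: in-degree(B)=0, level(B)=1, enqueue
    G->E: in-degree(E)=1, level(E)>=1
  process C: level=1
  process B: level=1
    B->A: in-degree(A)=0, level(A)=2, enqueue
    B->E: in-degree(E)=0, level(E)=2, enqueue
    B->F: in-degree(F)=2, level(F)>=2
  process A: level=2
    A->F: in-degree(F)=1, level(F)>=3
  process E: level=2
    E->F: in-degree(F)=0, level(F)=3, enqueue
  process F: level=3
All levels: A:2, B:1, C:1, D:0, E:2, F:3, G:0
max level = 3

Answer: 3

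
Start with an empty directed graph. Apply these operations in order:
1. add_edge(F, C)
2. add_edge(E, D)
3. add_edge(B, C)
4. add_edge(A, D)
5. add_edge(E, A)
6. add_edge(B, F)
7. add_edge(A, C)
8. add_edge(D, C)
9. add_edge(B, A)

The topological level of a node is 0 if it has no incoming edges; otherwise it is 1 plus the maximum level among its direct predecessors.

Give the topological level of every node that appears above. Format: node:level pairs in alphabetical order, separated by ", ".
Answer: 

Op 1: add_edge(F, C). Edges now: 1
Op 2: add_edge(E, D). Edges now: 2
Op 3: add_edge(B, C). Edges now: 3
Op 4: add_edge(A, D). Edges now: 4
Op 5: add_edge(E, A). Edges now: 5
Op 6: add_edge(B, F). Edges now: 6
Op 7: add_edge(A, C). Edges now: 7
Op 8: add_edge(D, C). Edges now: 8
Op 9: add_edge(B, A). Edges now: 9
Compute levels (Kahn BFS):
  sources (in-degree 0): B, E
  process B: level=0
    B->A: in-degree(A)=1, level(A)>=1
    B->C: in-degree(C)=3, level(C)>=1
    B->F: in-degree(F)=0, level(F)=1, enqueue
  process E: level=0
    E->A: in-degree(A)=0, level(A)=1, enqueue
    E->D: in-degree(D)=1, level(D)>=1
  process F: level=1
    F->C: in-degree(C)=2, level(C)>=2
  process A: level=1
    A->C: in-degree(C)=1, level(C)>=2
    A->D: in-degree(D)=0, level(D)=2, enqueue
  process D: level=2
    D->C: in-degree(C)=0, level(C)=3, enqueue
  process C: level=3
All levels: A:1, B:0, C:3, D:2, E:0, F:1

Answer: A:1, B:0, C:3, D:2, E:0, F:1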